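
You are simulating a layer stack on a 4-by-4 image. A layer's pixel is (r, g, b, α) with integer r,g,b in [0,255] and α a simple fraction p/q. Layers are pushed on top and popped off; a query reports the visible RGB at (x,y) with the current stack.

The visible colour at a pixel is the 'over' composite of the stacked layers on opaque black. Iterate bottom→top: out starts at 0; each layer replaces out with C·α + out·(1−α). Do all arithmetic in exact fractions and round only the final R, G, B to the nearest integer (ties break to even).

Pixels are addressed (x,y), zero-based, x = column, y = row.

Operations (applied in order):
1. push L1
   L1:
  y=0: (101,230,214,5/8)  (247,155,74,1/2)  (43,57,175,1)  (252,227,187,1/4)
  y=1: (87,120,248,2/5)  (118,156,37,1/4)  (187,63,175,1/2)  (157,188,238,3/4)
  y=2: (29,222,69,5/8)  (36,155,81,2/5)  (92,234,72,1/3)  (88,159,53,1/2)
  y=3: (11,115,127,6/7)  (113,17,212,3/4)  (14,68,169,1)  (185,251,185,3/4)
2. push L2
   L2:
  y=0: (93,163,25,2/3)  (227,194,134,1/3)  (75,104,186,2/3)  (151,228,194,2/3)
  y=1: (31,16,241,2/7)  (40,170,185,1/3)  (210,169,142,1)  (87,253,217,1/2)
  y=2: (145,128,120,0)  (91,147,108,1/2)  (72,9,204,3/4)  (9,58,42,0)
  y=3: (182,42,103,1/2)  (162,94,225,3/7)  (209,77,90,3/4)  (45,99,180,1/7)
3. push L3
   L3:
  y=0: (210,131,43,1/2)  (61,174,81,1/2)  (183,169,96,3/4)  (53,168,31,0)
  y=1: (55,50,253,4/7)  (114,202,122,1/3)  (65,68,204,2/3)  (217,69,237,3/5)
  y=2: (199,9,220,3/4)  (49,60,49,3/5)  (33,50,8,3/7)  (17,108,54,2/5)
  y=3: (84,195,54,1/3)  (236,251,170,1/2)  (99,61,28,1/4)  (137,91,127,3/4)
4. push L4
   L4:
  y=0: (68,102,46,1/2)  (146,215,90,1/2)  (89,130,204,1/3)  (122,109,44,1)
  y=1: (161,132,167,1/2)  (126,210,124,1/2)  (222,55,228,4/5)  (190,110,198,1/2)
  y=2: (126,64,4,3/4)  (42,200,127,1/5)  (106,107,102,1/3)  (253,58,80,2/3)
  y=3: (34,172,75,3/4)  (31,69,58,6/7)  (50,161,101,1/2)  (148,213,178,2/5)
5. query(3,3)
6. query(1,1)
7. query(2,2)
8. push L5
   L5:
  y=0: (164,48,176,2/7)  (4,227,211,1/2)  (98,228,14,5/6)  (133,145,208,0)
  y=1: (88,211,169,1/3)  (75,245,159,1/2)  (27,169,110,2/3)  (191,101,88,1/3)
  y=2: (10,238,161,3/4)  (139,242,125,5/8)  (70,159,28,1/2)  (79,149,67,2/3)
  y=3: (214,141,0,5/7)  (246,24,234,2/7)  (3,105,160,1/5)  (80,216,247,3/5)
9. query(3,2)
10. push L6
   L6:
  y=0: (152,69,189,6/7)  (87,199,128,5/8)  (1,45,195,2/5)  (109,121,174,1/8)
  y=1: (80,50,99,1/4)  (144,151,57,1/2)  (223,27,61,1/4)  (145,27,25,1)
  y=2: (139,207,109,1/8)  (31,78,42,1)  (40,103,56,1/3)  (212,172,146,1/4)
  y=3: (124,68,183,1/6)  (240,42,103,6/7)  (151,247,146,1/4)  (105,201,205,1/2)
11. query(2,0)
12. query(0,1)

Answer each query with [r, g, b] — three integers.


query (3,3) [L1,L2,L3,L4] — begin 0,0,0
L1 α=3/4: [555/4, 753/4, 555/4]
L2 α=1/7: [1755/14, 351/2, 2025/14]
L3 α=3/4: [7509/56, 897/8, 7359/56]
L4 α=2/5: [39103/280, 6099/40, 42013/280]
rounded: [140, 152, 150]

at x=1,y=1 over L1,L2,L3,L4:
L1 α=1/4: [59/2, 39, 37/4]
L2 α=1/3: [33, 248/3, 407/6]
L3 α=1/3: [60, 1102/9, 773/9]
L4 α=1/2: [93, 1496/9, 1889/18]
→ [93, 166, 105]

query (2,2) [L1,L2,L3,L4] — begin 0,0,0
L1 α=1/3: [92/3, 78, 24]
L2 α=3/4: [185/3, 105/4, 159]
L3 α=3/7: [1037/21, 255/7, 660/7]
L4 α=1/3: [4300/63, 1259/21, 678/7]
→ [68, 60, 97]

at x=3,y=2 over L1,L2,L3,L4,L5:
L1 α=1/2: [44, 159/2, 53/2]
L2 α=0: [44, 159/2, 53/2]
L3 α=2/5: [166/5, 909/10, 75/2]
L4 α=2/3: [2696/15, 2069/30, 395/6]
L5 α=2/3: [5066/45, 11009/90, 1199/18]
rounded: [113, 122, 67]

at x=2,y=0 over L1,L2,L3,L4,L5,L6:
+L1 (α=1) → [43, 57, 175]
+L2 (α=2/3) → [193/3, 265/3, 547/3]
+L3 (α=3/4) → [460/3, 893/6, 1411/12]
+L4 (α=1/3) → [1187/9, 1283/9, 2635/18]
+L5 (α=5/6) → [5597/54, 11543/54, 3895/108]
+L6 (α=2/5) → [5633/90, 13163/90, 3587/36]
→ [63, 146, 100]

query (0,1) [L1,L2,L3,L4,L5,L6] — begin 0,0,0
+L1 (α=2/5) → [174/5, 48, 496/5]
+L2 (α=2/7) → [236/7, 272/7, 978/7]
+L3 (α=4/7) → [2248/49, 2216/49, 10018/49]
+L4 (α=1/2) → [10137/98, 4342/49, 18201/98]
+L5 (α=1/3) → [14449/147, 6341/49, 26482/147]
+L6 (α=1/4) → [18369/196, 21473/196, 31333/196]
rounded: [94, 110, 160]


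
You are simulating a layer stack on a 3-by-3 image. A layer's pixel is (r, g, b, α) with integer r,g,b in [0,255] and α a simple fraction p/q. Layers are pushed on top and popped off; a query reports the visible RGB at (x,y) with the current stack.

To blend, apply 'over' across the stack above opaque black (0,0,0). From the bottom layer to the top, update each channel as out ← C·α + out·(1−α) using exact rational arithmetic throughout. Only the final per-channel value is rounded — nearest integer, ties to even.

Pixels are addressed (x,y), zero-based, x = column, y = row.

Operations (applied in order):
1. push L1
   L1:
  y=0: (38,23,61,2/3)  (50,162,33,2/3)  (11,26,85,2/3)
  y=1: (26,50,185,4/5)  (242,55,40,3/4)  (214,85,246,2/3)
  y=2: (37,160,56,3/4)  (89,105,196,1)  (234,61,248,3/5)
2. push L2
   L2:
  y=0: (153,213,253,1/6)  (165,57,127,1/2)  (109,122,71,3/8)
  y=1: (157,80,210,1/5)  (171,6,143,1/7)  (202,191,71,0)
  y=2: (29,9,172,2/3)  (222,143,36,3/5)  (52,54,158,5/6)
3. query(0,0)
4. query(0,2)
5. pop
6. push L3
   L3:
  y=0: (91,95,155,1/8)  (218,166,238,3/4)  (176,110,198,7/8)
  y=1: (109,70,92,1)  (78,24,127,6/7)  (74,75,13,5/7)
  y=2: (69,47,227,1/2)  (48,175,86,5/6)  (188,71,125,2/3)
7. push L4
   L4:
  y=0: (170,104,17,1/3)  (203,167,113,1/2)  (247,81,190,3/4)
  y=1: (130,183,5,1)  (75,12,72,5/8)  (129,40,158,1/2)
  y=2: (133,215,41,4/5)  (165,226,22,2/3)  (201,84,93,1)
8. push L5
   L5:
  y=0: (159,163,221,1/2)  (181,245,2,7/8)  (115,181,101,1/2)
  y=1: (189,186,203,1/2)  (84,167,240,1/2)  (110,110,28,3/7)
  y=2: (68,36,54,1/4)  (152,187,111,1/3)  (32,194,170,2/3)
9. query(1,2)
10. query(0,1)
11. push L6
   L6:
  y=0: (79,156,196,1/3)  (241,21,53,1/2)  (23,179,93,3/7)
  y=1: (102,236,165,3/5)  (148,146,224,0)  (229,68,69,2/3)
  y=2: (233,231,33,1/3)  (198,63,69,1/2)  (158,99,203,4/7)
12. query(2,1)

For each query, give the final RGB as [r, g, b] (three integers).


query (0,0) [L1,L2] — begin 0,0,0
L1 α=2/3: [76/3, 46/3, 122/3]
L2 α=1/6: [839/18, 869/18, 1369/18]
= [47, 48, 76]

(0,2) stack=L1,L2; from [0,0,0]:
L1 α=3/4: [111/4, 120, 42]
L2 α=2/3: [343/12, 46, 386/3]
rounded: [29, 46, 129]

(1,2) stack=L1,L3,L4,L5; from [0,0,0]:
+L1 (α=1) → [89, 105, 196]
+L3 (α=5/6) → [329/6, 490/3, 313/3]
+L4 (α=2/3) → [2309/18, 1846/9, 445/9]
+L5 (α=1/3) → [3677/27, 5375/27, 1889/27]
→ [136, 199, 70]

(0,1) stack=L1,L3,L4,L5; from [0,0,0]:
+L1 (α=4/5) → [104/5, 40, 148]
+L3 (α=1) → [109, 70, 92]
+L4 (α=1) → [130, 183, 5]
+L5 (α=1/2) → [319/2, 369/2, 104]
→ [160, 184, 104]

(2,1) stack=L1,L3,L4,L5,L6; from [0,0,0]:
L1 α=2/3: [428/3, 170/3, 164]
L3 α=5/7: [1966/21, 1465/21, 393/7]
L4 α=1/2: [4675/42, 2305/42, 1499/14]
L5 α=3/7: [16280/147, 11540/147, 3586/49]
L6 α=2/3: [83606/441, 31532/441, 10348/147]
= [190, 72, 70]


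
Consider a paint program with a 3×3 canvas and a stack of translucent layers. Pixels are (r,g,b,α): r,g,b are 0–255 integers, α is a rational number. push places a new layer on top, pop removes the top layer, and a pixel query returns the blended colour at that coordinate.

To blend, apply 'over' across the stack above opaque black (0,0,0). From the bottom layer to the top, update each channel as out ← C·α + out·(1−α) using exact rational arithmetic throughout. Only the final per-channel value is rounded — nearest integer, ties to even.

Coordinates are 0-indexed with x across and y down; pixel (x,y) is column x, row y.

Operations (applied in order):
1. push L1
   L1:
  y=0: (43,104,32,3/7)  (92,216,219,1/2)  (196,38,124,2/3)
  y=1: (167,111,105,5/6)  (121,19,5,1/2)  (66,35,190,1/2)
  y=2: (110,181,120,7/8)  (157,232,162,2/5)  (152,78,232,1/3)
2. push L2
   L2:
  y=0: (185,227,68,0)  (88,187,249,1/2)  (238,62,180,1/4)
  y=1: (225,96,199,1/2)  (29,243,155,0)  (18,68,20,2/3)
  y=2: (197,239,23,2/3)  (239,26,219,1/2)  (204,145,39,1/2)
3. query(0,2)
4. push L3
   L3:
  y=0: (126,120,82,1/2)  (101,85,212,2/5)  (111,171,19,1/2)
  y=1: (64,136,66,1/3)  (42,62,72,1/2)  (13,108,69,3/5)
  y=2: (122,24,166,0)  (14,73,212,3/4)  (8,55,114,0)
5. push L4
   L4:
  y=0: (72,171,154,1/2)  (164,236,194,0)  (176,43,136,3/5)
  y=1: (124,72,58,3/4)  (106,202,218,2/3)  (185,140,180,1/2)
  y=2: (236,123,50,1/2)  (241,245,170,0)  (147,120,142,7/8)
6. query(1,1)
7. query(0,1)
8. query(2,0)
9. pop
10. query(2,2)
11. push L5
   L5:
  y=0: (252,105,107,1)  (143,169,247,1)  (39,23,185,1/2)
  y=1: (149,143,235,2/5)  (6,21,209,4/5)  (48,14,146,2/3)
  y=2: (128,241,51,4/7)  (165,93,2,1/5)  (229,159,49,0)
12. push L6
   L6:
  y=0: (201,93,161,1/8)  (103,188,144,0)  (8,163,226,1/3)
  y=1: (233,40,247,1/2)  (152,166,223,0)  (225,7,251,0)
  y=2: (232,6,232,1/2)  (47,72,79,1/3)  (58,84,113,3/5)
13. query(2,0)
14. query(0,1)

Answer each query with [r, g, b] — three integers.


(0,2) stack=L1,L2; from [0,0,0]:
+L1 (α=7/8) → [385/4, 1267/8, 105]
+L2 (α=2/3) → [1961/12, 1697/8, 151/3]
rounded: [163, 212, 50]

(1,1) stack=L1,L2,L3,L4; from [0,0,0]:
+L1 (α=1/2) → [121/2, 19/2, 5/2]
+L2 (α=0) → [121/2, 19/2, 5/2]
+L3 (α=1/2) → [205/4, 143/4, 149/4]
+L4 (α=2/3) → [351/4, 1759/12, 631/4]
rounded: [88, 147, 158]

at x=0,y=1 over L1,L2,L3,L4:
after L1 α=5/6: [835/6, 185/2, 175/2]
after L2 α=1/2: [2185/12, 377/4, 573/4]
after L3 α=1/3: [2569/18, 649/6, 235/2]
after L4 α=3/4: [9265/72, 1945/24, 583/8]
→ [129, 81, 73]

at x=2,y=0 over L1,L2,L3,L4:
L1 α=2/3: [392/3, 76/3, 248/3]
L2 α=1/4: [315/2, 69/2, 107]
L3 α=1/2: [537/4, 411/4, 63]
L4 α=3/5: [1593/10, 669/10, 534/5]
rounded: [159, 67, 107]

(2,2) stack=L1,L2,L3; from [0,0,0]:
after L1 α=1/3: [152/3, 26, 232/3]
after L2 α=1/2: [382/3, 171/2, 349/6]
after L3 α=0: [382/3, 171/2, 349/6]
rounded: [127, 86, 58]

(2,0) stack=L1,L2,L3,L5,L6; from [0,0,0]:
L1 α=2/3: [392/3, 76/3, 248/3]
L2 α=1/4: [315/2, 69/2, 107]
L3 α=1/2: [537/4, 411/4, 63]
L5 α=1/2: [693/8, 503/8, 124]
L6 α=1/3: [725/12, 385/4, 158]
= [60, 96, 158]

at x=0,y=1 over L1,L2,L3,L5,L6:
after L1 α=5/6: [835/6, 185/2, 175/2]
after L2 α=1/2: [2185/12, 377/4, 573/4]
after L3 α=1/3: [2569/18, 649/6, 235/2]
after L5 α=2/5: [4357/30, 1221/10, 329/2]
after L6 α=1/2: [11347/60, 1621/20, 823/4]
= [189, 81, 206]


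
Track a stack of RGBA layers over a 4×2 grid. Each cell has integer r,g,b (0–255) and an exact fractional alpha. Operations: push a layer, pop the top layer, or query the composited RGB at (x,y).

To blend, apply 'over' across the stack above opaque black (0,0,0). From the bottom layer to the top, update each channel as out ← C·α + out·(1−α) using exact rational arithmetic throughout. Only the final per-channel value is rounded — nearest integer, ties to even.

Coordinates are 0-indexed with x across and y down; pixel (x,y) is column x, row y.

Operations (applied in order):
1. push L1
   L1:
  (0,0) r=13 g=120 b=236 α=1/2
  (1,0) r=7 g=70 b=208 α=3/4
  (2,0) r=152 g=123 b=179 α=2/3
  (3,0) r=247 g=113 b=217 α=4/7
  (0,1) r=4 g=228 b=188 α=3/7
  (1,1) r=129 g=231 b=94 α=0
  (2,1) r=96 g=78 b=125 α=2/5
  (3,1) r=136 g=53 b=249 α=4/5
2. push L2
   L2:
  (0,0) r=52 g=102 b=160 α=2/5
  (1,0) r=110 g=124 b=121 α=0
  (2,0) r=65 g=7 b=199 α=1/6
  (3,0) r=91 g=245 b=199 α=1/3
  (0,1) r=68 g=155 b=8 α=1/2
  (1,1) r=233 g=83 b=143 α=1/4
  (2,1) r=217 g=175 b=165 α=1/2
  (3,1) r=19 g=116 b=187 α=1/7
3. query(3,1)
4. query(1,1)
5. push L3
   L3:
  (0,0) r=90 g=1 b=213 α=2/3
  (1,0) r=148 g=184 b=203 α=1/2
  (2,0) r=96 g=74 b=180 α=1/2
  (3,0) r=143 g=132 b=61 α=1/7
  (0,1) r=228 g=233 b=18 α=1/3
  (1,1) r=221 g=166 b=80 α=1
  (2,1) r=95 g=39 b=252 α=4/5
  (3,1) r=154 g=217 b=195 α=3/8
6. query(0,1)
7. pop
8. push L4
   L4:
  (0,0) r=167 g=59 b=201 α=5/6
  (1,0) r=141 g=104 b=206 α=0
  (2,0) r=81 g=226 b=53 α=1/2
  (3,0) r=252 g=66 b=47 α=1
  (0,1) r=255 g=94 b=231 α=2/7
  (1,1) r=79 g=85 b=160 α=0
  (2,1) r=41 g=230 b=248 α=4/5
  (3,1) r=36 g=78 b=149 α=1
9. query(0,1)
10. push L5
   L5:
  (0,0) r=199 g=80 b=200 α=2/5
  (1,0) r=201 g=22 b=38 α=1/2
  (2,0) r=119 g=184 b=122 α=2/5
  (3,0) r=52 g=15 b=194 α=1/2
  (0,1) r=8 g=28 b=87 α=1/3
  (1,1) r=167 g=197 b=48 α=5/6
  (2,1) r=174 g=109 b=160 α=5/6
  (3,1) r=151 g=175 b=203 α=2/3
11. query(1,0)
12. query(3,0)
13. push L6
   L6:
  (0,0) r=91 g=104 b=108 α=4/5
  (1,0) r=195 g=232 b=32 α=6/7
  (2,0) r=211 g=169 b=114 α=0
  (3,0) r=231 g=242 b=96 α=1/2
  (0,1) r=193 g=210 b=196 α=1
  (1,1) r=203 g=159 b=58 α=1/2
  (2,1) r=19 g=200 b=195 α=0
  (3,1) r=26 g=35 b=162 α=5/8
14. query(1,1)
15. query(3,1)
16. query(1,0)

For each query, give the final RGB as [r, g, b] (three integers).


(3,1) stack=L1,L2; from [0,0,0]:
L1 α=4/5: [544/5, 212/5, 996/5]
L2 α=1/7: [3359/35, 1852/35, 6911/35]
→ [96, 53, 197]

query (1,1) [L1,L2] — begin 0,0,0
+L1 (α=0) → [0, 0, 0]
+L2 (α=1/4) → [233/4, 83/4, 143/4]
= [58, 21, 36]

(0,1) stack=L1,L2,L3; from [0,0,0]:
after L1 α=3/7: [12/7, 684/7, 564/7]
after L2 α=1/2: [244/7, 1769/14, 310/7]
after L3 α=1/3: [2084/21, 3400/21, 746/21]
→ [99, 162, 36]

at x=0,y=1 over L1,L2,L4:
after L1 α=3/7: [12/7, 684/7, 564/7]
after L2 α=1/2: [244/7, 1769/14, 310/7]
after L4 α=2/7: [4790/49, 11477/98, 4784/49]
→ [98, 117, 98]

query (1,0) [L1,L2,L4,L5] — begin 0,0,0
L1 α=3/4: [21/4, 105/2, 156]
L2 α=0: [21/4, 105/2, 156]
L4 α=0: [21/4, 105/2, 156]
L5 α=1/2: [825/8, 149/4, 97]
→ [103, 37, 97]

query (3,0) [L1,L2,L4,L5] — begin 0,0,0
after L1 α=4/7: [988/7, 452/7, 124]
after L2 α=1/3: [871/7, 873/7, 149]
after L4 α=1: [252, 66, 47]
after L5 α=1/2: [152, 81/2, 241/2]
rounded: [152, 40, 120]

at x=1,y=1 over L1,L2,L4,L5,L6:
L1 α=0: [0, 0, 0]
L2 α=1/4: [233/4, 83/4, 143/4]
L4 α=0: [233/4, 83/4, 143/4]
L5 α=5/6: [1191/8, 1341/8, 1103/24]
L6 α=1/2: [2815/16, 2613/16, 2495/48]
rounded: [176, 163, 52]

query (3,1) [L1,L2,L4,L5,L6] — begin 0,0,0
after L1 α=4/5: [544/5, 212/5, 996/5]
after L2 α=1/7: [3359/35, 1852/35, 6911/35]
after L4 α=1: [36, 78, 149]
after L5 α=2/3: [338/3, 428/3, 185]
after L6 α=5/8: [117/2, 603/8, 1365/8]
→ [58, 75, 171]

query (1,0) [L1,L2,L4,L5,L6] — begin 0,0,0
after L1 α=3/4: [21/4, 105/2, 156]
after L2 α=0: [21/4, 105/2, 156]
after L4 α=0: [21/4, 105/2, 156]
after L5 α=1/2: [825/8, 149/4, 97]
after L6 α=6/7: [1455/8, 5717/28, 289/7]
rounded: [182, 204, 41]


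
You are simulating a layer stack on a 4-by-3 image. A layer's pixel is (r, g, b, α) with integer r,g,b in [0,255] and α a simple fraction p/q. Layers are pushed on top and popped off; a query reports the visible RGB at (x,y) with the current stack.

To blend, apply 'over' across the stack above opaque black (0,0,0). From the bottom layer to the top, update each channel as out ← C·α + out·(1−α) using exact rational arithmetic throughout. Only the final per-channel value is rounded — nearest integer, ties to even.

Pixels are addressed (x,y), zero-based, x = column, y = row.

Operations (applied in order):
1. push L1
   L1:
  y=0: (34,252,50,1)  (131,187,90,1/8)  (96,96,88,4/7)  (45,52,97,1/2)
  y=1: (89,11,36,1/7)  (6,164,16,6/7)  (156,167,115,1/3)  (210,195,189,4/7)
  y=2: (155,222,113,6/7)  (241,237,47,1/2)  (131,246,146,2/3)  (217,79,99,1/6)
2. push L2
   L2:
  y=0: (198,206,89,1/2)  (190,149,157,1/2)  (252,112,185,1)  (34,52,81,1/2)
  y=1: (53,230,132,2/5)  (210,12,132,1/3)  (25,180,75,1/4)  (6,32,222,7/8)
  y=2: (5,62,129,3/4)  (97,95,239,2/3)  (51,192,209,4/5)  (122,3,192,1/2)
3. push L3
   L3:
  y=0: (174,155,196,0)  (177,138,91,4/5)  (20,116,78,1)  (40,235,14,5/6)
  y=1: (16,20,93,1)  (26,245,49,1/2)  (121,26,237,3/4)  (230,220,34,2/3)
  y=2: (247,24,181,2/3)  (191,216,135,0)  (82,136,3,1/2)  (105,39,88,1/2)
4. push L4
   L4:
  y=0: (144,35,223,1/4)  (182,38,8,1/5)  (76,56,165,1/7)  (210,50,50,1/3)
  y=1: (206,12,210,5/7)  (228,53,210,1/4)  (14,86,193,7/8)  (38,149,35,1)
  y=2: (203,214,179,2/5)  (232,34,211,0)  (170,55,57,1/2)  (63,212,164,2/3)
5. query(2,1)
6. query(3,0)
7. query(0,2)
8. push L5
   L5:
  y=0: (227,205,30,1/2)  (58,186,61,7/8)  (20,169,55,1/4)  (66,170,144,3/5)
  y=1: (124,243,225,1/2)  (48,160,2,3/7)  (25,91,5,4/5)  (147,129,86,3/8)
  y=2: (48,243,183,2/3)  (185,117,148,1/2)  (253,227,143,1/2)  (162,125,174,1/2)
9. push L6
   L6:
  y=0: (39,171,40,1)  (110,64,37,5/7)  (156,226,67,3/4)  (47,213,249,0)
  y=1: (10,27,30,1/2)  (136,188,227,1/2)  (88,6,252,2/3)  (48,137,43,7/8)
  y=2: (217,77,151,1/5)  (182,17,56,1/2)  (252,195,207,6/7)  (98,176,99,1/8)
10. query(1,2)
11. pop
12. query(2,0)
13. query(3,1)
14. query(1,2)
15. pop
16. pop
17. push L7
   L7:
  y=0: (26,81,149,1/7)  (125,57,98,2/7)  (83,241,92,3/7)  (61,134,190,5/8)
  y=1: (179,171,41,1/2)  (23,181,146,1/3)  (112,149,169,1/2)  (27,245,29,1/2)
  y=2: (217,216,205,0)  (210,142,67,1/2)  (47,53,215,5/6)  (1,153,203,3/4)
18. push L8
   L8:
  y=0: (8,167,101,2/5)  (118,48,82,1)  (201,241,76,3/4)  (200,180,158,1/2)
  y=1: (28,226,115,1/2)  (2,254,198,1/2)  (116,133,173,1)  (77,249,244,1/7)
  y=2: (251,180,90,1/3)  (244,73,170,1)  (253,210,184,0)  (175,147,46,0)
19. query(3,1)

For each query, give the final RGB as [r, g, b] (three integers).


(2,1) stack=L1,L2,L3,L4; from [0,0,0]:
L1 α=1/3: [52, 167/3, 115/3]
L2 α=1/4: [181/4, 347/4, 95/2]
L3 α=3/4: [1633/16, 659/16, 1517/8]
L4 α=7/8: [3201/128, 10291/128, 12325/64]
= [25, 80, 193]

(3,0) stack=L1,L2,L3,L4; from [0,0,0]:
L1 α=1/2: [45/2, 26, 97/2]
L2 α=1/2: [113/4, 39, 259/4]
L3 α=5/6: [913/24, 607/3, 539/24]
L4 α=1/3: [3433/36, 1364/9, 1139/36]
→ [95, 152, 32]

(0,2) stack=L1,L2,L3,L4; from [0,0,0]:
+L1 (α=6/7) → [930/7, 1332/7, 678/7]
+L2 (α=3/4) → [1035/28, 1317/14, 3387/28]
+L3 (α=2/3) → [14867/84, 663/14, 13523/84]
+L4 (α=2/5) → [5247/28, 7981/70, 23547/140]
→ [187, 114, 168]

(1,2) stack=L1,L2,L3,L4,L5,L6; from [0,0,0]:
after L1 α=1/2: [241/2, 237/2, 47/2]
after L2 α=2/3: [629/6, 617/6, 1003/6]
after L3 α=0: [629/6, 617/6, 1003/6]
after L4 α=0: [629/6, 617/6, 1003/6]
after L5 α=1/2: [1739/12, 1319/12, 1891/12]
after L6 α=1/2: [3923/24, 1523/24, 2563/24]
rounded: [163, 63, 107]

at x=2,y=0 over L1,L2,L3,L4,L5:
after L1 α=4/7: [384/7, 384/7, 352/7]
after L2 α=1: [252, 112, 185]
after L3 α=1: [20, 116, 78]
after L4 α=1/7: [28, 752/7, 633/7]
after L5 α=1/4: [26, 3439/28, 571/7]
= [26, 123, 82]

(3,1) stack=L1,L2,L3,L4,L5; from [0,0,0]:
L1 α=4/7: [120, 780/7, 108]
L2 α=7/8: [81/4, 587/14, 831/4]
L3 α=2/3: [1921/12, 2249/14, 1103/12]
L4 α=1: [38, 149, 35]
L5 α=3/8: [631/8, 283/2, 433/8]
→ [79, 142, 54]

at x=1,y=2 over L1,L2,L3,L4,L5:
L1 α=1/2: [241/2, 237/2, 47/2]
L2 α=2/3: [629/6, 617/6, 1003/6]
L3 α=0: [629/6, 617/6, 1003/6]
L4 α=0: [629/6, 617/6, 1003/6]
L5 α=1/2: [1739/12, 1319/12, 1891/12]
→ [145, 110, 158]

query (3,1) [L1,L2,L3,L7,L8] — begin 0,0,0
L1 α=4/7: [120, 780/7, 108]
L2 α=7/8: [81/4, 587/14, 831/4]
L3 α=2/3: [1921/12, 2249/14, 1103/12]
L7 α=1/2: [2245/24, 5679/28, 1451/24]
L8 α=1/7: [2553/28, 20523/98, 2427/28]
rounded: [91, 209, 87]


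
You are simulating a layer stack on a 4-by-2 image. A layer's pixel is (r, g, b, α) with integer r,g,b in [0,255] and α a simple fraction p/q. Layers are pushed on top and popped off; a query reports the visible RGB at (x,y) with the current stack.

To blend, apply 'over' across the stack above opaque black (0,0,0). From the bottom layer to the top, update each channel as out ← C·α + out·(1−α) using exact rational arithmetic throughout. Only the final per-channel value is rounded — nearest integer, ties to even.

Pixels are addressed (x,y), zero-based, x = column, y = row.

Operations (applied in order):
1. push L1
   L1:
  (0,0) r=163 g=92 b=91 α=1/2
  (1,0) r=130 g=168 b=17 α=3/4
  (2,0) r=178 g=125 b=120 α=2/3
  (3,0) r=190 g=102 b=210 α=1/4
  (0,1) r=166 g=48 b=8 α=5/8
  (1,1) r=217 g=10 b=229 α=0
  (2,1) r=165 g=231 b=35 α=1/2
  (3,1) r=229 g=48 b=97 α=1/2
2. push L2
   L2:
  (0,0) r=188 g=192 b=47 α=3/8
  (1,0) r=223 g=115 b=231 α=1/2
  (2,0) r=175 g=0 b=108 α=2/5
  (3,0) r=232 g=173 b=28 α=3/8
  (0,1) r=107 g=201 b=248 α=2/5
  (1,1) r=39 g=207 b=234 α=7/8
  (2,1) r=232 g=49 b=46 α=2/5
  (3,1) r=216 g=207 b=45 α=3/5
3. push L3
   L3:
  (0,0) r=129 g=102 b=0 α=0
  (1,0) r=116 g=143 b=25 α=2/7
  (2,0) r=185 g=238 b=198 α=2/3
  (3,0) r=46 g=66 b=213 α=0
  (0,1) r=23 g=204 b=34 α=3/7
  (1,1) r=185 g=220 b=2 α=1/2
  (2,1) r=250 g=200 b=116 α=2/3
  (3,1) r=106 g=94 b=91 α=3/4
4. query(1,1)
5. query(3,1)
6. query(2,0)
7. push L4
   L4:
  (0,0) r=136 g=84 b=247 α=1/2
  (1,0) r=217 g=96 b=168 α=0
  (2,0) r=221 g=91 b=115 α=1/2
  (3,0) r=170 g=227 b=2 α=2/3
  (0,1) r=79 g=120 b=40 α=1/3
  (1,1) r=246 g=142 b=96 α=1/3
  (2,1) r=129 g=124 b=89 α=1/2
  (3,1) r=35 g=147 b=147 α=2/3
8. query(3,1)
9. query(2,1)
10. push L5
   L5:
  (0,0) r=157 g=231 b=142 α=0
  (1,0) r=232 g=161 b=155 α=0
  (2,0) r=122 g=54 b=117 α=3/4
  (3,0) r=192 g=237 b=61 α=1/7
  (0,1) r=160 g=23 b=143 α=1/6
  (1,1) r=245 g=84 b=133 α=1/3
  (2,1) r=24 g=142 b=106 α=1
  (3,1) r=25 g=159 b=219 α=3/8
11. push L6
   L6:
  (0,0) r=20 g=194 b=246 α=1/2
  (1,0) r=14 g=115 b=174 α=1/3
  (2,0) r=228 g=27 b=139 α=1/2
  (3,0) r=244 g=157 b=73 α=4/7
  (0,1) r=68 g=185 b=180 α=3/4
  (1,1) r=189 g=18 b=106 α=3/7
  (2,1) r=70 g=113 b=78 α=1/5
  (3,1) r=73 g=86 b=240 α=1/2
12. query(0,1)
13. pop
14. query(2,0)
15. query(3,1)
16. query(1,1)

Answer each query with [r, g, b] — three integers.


query (1,1) [L1,L2,L3] — begin 0,0,0
after L1 α=0: [0, 0, 0]
after L2 α=7/8: [273/8, 1449/8, 819/4]
after L3 α=1/2: [1753/16, 3209/16, 827/8]
→ [110, 201, 103]

at x=3,y=1 over L1,L2,L3:
L1 α=1/2: [229/2, 24, 97/2]
L2 α=3/5: [877/5, 669/5, 232/5]
L3 α=3/4: [2467/20, 2079/20, 1597/20]
rounded: [123, 104, 80]

query (2,0) [L1,L2,L3] — begin 0,0,0
after L1 α=2/3: [356/3, 250/3, 80]
after L2 α=2/5: [706/5, 50, 456/5]
after L3 α=2/3: [852/5, 526/3, 812/5]
= [170, 175, 162]

query (3,1) [L1,L2,L3,L4] — begin 0,0,0
after L1 α=1/2: [229/2, 24, 97/2]
after L2 α=3/5: [877/5, 669/5, 232/5]
after L3 α=3/4: [2467/20, 2079/20, 1597/20]
after L4 α=2/3: [1289/20, 2653/20, 7477/60]
rounded: [64, 133, 125]

(2,1) stack=L1,L2,L3,L4; from [0,0,0]:
L1 α=1/2: [165/2, 231/2, 35/2]
L2 α=2/5: [1423/10, 889/10, 289/10]
L3 α=2/3: [2141/10, 4889/30, 2609/30]
L4 α=1/2: [3431/20, 8609/60, 5279/60]
= [172, 143, 88]

at x=0,y=1 over L1,L2,L3,L4,L5,L6:
L1 α=5/8: [415/4, 30, 5]
L2 α=2/5: [2101/20, 492/5, 511/5]
L3 α=3/7: [2446/35, 5028/35, 2554/35]
L4 α=1/3: [7657/105, 4752/35, 6508/105]
L5 α=1/6: [11017/126, 4913/42, 9511/126]
L6 α=3/4: [36721/504, 28223/168, 77551/504]
→ [73, 168, 154]

query (2,0) [L1,L2,L3,L4,L5] — begin 0,0,0
+L1 (α=2/3) → [356/3, 250/3, 80]
+L2 (α=2/5) → [706/5, 50, 456/5]
+L3 (α=2/3) → [852/5, 526/3, 812/5]
+L4 (α=1/2) → [1957/10, 799/6, 1387/10]
+L5 (α=3/4) → [5617/40, 1771/24, 4897/40]
rounded: [140, 74, 122]

at x=3,y=1 over L1,L2,L3,L4,L5:
L1 α=1/2: [229/2, 24, 97/2]
L2 α=3/5: [877/5, 669/5, 232/5]
L3 α=3/4: [2467/20, 2079/20, 1597/20]
L4 α=2/3: [1289/20, 2653/20, 7477/60]
L5 α=3/8: [1589/32, 4561/32, 15361/96]
= [50, 143, 160]

at x=1,y=1 over L1,L2,L3,L4,L5:
after L1 α=0: [0, 0, 0]
after L2 α=7/8: [273/8, 1449/8, 819/4]
after L3 α=1/2: [1753/16, 3209/16, 827/8]
after L4 α=1/3: [3721/24, 4345/24, 1211/12]
after L5 α=1/3: [6661/36, 5353/36, 2009/18]
= [185, 149, 112]


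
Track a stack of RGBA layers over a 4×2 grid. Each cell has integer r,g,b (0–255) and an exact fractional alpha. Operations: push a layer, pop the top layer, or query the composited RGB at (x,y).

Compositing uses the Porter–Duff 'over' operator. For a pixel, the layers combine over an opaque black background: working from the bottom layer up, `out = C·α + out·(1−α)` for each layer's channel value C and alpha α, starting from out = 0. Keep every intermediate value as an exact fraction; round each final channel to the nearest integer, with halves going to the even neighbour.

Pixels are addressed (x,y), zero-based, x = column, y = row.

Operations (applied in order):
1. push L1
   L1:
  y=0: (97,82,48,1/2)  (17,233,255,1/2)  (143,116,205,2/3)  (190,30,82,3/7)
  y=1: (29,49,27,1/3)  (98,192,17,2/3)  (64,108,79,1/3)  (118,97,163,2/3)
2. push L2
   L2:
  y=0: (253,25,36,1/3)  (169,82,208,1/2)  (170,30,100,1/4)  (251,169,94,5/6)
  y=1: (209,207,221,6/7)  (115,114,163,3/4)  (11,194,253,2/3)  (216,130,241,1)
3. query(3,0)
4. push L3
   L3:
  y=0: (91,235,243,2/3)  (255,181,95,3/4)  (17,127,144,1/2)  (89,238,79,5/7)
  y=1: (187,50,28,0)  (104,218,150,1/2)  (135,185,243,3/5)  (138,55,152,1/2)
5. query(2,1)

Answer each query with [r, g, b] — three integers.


at x=3,y=0 over L1,L2:
L1 α=3/7: [570/7, 90/7, 246/7]
L2 α=5/6: [9355/42, 6005/42, 1768/21]
= [223, 143, 84]

at x=2,y=1 over L1,L2,L3:
+L1 (α=1/3) → [64/3, 36, 79/3]
+L2 (α=2/3) → [130/9, 424/3, 1597/9]
+L3 (α=3/5) → [781/9, 2513/15, 1951/9]
rounded: [87, 168, 217]


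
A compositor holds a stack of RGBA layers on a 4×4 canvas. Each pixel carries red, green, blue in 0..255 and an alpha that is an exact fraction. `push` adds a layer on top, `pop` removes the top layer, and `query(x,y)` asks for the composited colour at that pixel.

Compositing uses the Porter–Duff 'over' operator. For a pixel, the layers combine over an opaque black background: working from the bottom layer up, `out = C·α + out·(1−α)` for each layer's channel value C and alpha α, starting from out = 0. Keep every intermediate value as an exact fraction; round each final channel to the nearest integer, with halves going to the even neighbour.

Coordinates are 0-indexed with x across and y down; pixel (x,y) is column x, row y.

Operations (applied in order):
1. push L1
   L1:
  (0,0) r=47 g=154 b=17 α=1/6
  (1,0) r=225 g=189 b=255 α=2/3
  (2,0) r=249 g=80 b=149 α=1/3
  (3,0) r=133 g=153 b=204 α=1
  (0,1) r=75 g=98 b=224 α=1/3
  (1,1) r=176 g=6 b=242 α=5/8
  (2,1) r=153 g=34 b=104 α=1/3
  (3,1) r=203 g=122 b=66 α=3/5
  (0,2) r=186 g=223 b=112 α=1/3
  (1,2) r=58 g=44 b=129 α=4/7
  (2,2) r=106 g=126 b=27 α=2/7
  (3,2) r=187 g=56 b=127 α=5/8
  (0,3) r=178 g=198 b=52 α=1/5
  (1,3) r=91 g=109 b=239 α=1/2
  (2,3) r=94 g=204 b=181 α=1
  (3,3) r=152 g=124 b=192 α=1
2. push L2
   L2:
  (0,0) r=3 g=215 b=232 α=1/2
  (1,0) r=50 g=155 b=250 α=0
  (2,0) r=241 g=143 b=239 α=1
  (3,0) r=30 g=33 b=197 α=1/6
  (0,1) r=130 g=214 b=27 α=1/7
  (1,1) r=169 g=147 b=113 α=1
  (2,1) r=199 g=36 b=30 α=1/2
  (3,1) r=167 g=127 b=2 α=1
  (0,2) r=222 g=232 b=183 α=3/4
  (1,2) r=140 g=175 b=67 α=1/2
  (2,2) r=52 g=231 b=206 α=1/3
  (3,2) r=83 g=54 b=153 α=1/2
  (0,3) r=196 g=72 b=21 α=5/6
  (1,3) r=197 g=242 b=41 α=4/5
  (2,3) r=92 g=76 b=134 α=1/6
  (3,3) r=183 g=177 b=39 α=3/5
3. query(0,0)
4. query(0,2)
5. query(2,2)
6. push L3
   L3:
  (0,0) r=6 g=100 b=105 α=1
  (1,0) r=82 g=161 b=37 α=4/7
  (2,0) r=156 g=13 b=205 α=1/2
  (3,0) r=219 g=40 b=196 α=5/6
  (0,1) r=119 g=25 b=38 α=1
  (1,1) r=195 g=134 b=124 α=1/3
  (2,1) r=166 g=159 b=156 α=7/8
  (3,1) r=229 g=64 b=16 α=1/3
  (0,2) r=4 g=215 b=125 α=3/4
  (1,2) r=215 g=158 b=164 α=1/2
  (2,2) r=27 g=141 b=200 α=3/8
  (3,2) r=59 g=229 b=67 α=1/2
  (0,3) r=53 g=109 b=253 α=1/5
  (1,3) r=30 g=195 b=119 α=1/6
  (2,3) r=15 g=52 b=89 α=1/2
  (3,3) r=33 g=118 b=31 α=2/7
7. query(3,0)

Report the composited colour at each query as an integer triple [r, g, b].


(0,0) stack=L1,L2; from [0,0,0]:
L1 α=1/6: [47/6, 77/3, 17/6]
L2 α=1/2: [65/12, 361/3, 1409/12]
rounded: [5, 120, 117]

(0,2) stack=L1,L2; from [0,0,0]:
after L1 α=1/3: [62, 223/3, 112/3]
after L2 α=3/4: [182, 2311/12, 1759/12]
rounded: [182, 193, 147]

query (2,2) [L1,L2] — begin 0,0,0
+L1 (α=2/7) → [212/7, 36, 54/7]
+L2 (α=1/3) → [788/21, 101, 1550/21]
rounded: [38, 101, 74]

(3,0) stack=L1,L2,L3; from [0,0,0]:
after L1 α=1: [133, 153, 204]
after L2 α=1/6: [695/6, 133, 1217/6]
after L3 α=5/6: [7265/36, 111/2, 7097/36]
→ [202, 56, 197]


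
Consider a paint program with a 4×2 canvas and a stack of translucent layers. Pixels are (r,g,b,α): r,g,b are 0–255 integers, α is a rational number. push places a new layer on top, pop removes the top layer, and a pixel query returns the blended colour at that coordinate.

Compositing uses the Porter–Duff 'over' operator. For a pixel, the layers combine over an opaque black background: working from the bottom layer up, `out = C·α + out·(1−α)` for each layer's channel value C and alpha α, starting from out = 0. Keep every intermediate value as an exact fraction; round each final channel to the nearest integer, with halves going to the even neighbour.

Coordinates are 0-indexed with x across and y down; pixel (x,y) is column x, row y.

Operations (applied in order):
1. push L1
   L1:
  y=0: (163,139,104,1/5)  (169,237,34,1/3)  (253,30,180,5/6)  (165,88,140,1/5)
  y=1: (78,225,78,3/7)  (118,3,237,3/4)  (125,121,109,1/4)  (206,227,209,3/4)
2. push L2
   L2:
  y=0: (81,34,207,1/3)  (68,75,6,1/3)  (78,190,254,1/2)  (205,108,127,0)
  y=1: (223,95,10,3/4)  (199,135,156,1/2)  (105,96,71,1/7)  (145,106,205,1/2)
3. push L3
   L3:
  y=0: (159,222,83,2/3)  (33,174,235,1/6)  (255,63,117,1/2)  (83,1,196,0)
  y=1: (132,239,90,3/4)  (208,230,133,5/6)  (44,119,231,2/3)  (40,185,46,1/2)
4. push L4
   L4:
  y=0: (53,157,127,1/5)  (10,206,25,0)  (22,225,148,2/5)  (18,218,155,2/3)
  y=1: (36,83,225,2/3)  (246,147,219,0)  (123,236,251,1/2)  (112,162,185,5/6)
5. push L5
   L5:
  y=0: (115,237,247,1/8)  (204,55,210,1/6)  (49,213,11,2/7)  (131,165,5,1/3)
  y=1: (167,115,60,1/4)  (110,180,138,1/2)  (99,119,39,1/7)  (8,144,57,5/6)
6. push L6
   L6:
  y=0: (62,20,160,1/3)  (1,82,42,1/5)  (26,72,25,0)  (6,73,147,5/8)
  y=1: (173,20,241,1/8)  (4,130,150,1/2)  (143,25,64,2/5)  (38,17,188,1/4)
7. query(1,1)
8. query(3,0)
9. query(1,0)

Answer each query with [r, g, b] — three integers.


at x=1,y=1 over L1,L2,L3,L4,L5,L6:
after L1 α=3/4: [177/2, 9/4, 711/4]
after L2 α=1/2: [575/4, 549/8, 1335/8]
after L3 α=5/6: [4735/24, 9749/48, 6655/48]
after L4 α=0: [4735/24, 9749/48, 6655/48]
after L5 α=1/2: [7375/48, 18389/96, 13279/96]
after L6 α=1/2: [7567/96, 30869/192, 27679/192]
rounded: [79, 161, 144]

(3,0) stack=L1,L2,L3,L4,L5,L6; from [0,0,0]:
L1 α=1/5: [33, 88/5, 28]
L2 α=0: [33, 88/5, 28]
L3 α=0: [33, 88/5, 28]
L4 α=2/3: [23, 756/5, 338/3]
L5 α=1/3: [59, 779/5, 691/9]
L6 α=5/8: [207/8, 2081/20, 362/3]
→ [26, 104, 121]

at x=1,y=0 over L1,L2,L3,L4,L5,L6:
+L1 (α=1/3) → [169/3, 79, 34/3]
+L2 (α=1/3) → [542/9, 233/3, 86/9]
+L3 (α=1/6) → [3007/54, 1687/18, 2545/54]
+L4 (α=0) → [3007/54, 1687/18, 2545/54]
+L5 (α=1/6) → [26051/324, 9425/108, 24065/324]
+L6 (α=1/5) → [26132/405, 11639/135, 27467/405]
= [65, 86, 68]


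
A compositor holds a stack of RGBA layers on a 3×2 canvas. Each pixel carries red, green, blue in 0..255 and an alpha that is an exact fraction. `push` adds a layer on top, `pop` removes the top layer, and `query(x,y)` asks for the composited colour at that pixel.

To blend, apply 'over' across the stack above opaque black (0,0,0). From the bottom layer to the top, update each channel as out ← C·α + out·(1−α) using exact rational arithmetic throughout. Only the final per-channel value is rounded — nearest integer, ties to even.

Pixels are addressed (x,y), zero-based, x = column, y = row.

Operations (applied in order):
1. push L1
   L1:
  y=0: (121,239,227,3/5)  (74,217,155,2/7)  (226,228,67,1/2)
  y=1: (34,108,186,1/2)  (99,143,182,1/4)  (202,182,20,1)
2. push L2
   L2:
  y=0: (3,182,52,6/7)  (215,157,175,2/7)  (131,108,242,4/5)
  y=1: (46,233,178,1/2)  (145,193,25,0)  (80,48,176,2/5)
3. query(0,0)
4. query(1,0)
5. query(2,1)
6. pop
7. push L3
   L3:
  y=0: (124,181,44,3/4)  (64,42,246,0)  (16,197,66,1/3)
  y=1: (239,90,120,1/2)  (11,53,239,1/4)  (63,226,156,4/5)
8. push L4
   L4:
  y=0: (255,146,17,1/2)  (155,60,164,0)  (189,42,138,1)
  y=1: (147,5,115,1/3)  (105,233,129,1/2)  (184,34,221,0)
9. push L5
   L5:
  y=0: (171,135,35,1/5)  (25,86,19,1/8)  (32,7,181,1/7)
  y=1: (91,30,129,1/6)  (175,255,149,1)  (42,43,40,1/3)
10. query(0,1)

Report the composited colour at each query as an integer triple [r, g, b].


at x=0,y=0 over L1,L2:
+L1 (α=3/5) → [363/5, 717/5, 681/5]
+L2 (α=6/7) → [453/35, 6177/35, 2241/35]
= [13, 176, 64]

(1,0) stack=L1,L2; from [0,0,0]:
after L1 α=2/7: [148/7, 62, 310/7]
after L2 α=2/7: [3750/49, 624/7, 4000/49]
= [77, 89, 82]

at x=2,y=1 over L1,L2:
after L1 α=1: [202, 182, 20]
after L2 α=2/5: [766/5, 642/5, 412/5]
rounded: [153, 128, 82]

at x=0,y=1 over L1,L3,L4,L5:
after L1 α=1/2: [17, 54, 93]
after L3 α=1/2: [128, 72, 213/2]
after L4 α=1/3: [403/3, 149/3, 328/3]
after L5 α=1/6: [1144/9, 835/18, 2027/18]
→ [127, 46, 113]


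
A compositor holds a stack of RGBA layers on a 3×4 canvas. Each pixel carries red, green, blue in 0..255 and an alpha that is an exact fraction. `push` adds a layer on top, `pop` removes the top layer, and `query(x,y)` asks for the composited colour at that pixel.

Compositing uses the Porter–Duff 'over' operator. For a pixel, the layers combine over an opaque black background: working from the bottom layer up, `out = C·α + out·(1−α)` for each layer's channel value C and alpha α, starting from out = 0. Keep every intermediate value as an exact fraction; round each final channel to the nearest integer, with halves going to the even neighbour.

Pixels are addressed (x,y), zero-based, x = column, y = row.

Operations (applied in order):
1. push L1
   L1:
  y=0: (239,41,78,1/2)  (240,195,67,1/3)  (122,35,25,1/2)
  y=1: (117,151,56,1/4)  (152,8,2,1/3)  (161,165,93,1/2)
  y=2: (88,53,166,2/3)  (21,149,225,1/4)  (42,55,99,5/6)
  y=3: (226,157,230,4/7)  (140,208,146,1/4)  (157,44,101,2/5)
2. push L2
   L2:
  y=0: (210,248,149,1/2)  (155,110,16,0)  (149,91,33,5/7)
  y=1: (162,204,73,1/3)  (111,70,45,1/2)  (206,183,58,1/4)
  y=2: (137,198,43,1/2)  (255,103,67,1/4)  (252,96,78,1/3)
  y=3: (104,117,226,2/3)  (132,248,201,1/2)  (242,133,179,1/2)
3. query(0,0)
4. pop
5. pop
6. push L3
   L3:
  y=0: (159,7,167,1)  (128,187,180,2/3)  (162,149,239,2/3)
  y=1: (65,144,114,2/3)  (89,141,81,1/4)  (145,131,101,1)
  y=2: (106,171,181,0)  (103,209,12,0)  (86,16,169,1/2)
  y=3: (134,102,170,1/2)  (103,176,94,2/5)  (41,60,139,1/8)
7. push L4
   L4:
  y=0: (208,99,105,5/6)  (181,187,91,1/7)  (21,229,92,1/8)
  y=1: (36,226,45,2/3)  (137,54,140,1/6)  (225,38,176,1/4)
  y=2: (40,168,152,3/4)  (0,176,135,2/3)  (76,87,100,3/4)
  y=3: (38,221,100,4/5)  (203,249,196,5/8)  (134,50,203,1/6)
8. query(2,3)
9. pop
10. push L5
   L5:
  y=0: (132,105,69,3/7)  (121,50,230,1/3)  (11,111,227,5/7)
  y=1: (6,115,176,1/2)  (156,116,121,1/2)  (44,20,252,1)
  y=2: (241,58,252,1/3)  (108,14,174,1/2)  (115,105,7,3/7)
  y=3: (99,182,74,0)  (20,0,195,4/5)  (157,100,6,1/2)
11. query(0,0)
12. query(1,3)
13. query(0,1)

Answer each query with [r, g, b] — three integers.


at x=0,y=0 over L1,L2:
L1 α=1/2: [239/2, 41/2, 39]
L2 α=1/2: [659/4, 537/4, 94]
rounded: [165, 134, 94]

(2,3) stack=L3,L4; from [0,0,0]:
after L3 α=1/8: [41/8, 15/2, 139/8]
after L4 α=1/6: [1277/48, 175/12, 773/16]
= [27, 15, 48]

at x=0,y=0 over L3,L5:
+L3 (α=1) → [159, 7, 167]
+L5 (α=3/7) → [1032/7, 49, 125]
→ [147, 49, 125]

at x=1,y=3 over L3,L5:
L3 α=2/5: [206/5, 352/5, 188/5]
L5 α=4/5: [606/25, 352/25, 4088/25]
→ [24, 14, 164]

(0,1) stack=L3,L5; from [0,0,0]:
+L3 (α=2/3) → [130/3, 96, 76]
+L5 (α=1/2) → [74/3, 211/2, 126]
→ [25, 106, 126]


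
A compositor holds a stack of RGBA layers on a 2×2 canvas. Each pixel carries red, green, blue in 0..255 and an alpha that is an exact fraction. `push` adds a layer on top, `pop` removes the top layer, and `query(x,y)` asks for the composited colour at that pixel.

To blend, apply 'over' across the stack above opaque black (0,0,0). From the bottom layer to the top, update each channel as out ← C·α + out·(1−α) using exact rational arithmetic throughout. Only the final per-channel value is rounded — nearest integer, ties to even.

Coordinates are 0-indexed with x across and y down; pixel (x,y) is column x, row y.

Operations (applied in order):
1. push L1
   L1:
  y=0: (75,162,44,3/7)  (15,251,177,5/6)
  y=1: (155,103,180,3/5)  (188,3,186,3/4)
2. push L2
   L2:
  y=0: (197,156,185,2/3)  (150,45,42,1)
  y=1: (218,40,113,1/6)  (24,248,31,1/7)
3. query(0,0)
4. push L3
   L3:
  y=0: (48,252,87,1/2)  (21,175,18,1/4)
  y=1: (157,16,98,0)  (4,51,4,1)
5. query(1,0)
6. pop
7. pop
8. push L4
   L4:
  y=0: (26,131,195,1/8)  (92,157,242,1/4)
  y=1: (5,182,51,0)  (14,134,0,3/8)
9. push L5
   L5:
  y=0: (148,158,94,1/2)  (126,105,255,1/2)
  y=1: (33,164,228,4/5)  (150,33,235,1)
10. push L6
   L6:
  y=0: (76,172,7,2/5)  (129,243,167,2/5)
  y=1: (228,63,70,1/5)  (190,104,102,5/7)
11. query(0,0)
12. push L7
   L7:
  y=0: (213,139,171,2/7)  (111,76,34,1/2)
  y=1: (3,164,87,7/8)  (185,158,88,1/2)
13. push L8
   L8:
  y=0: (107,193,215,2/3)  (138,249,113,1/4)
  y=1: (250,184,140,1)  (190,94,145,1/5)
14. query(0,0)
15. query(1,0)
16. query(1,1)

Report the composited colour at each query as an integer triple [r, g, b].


(0,0) stack=L1,L2; from [0,0,0]:
L1 α=3/7: [225/7, 486/7, 132/7]
L2 α=2/3: [2983/21, 890/7, 2722/21]
→ [142, 127, 130]

(1,0) stack=L1,L2,L3; from [0,0,0]:
L1 α=5/6: [25/2, 1255/6, 295/2]
L2 α=1: [150, 45, 42]
L3 α=1/4: [471/4, 155/2, 36]
= [118, 78, 36]

at x=0,y=0 over L1,L4,L5,L6:
L1 α=3/7: [225/7, 486/7, 132/7]
L4 α=1/8: [251/8, 617/8, 327/8]
L5 α=1/2: [1435/16, 1881/16, 1079/16]
L6 α=2/5: [6737/80, 11147/80, 3461/80]
= [84, 139, 43]

at x=0,y=0 over L1,L4,L5,L6,L7,L8:
after L1 α=3/7: [225/7, 486/7, 132/7]
after L4 α=1/8: [251/8, 617/8, 327/8]
after L5 α=1/2: [1435/16, 1881/16, 1079/16]
after L6 α=2/5: [6737/80, 11147/80, 3461/80]
after L7 α=2/7: [13553/112, 15595/112, 8933/112]
after L8 α=2/3: [12507/112, 19609/112, 19031/112]
rounded: [112, 175, 170]

query (1,0) [L1,L4,L5,L6,L7,L8] — begin 0,0,0
+L1 (α=5/6) → [25/2, 1255/6, 295/2]
+L4 (α=1/4) → [259/8, 1569/8, 1369/8]
+L5 (α=1/2) → [1267/16, 2409/16, 3409/16]
+L6 (α=2/5) → [7929/80, 15003/80, 15571/80]
+L7 (α=1/2) → [16809/160, 21083/160, 18291/160]
+L8 (α=1/4) → [72507/640, 103089/640, 72953/640]
→ [113, 161, 114]

at x=1,y=1 over L1,L4,L5,L6,L7,L8:
after L1 α=3/4: [141, 9/4, 279/2]
after L4 α=3/8: [747/8, 1653/32, 1395/16]
after L5 α=1: [150, 33, 235]
after L6 α=5/7: [1250/7, 586/7, 140]
after L7 α=1/2: [2545/14, 846/7, 114]
after L8 α=1/5: [1284/7, 4042/35, 601/5]
rounded: [183, 115, 120]


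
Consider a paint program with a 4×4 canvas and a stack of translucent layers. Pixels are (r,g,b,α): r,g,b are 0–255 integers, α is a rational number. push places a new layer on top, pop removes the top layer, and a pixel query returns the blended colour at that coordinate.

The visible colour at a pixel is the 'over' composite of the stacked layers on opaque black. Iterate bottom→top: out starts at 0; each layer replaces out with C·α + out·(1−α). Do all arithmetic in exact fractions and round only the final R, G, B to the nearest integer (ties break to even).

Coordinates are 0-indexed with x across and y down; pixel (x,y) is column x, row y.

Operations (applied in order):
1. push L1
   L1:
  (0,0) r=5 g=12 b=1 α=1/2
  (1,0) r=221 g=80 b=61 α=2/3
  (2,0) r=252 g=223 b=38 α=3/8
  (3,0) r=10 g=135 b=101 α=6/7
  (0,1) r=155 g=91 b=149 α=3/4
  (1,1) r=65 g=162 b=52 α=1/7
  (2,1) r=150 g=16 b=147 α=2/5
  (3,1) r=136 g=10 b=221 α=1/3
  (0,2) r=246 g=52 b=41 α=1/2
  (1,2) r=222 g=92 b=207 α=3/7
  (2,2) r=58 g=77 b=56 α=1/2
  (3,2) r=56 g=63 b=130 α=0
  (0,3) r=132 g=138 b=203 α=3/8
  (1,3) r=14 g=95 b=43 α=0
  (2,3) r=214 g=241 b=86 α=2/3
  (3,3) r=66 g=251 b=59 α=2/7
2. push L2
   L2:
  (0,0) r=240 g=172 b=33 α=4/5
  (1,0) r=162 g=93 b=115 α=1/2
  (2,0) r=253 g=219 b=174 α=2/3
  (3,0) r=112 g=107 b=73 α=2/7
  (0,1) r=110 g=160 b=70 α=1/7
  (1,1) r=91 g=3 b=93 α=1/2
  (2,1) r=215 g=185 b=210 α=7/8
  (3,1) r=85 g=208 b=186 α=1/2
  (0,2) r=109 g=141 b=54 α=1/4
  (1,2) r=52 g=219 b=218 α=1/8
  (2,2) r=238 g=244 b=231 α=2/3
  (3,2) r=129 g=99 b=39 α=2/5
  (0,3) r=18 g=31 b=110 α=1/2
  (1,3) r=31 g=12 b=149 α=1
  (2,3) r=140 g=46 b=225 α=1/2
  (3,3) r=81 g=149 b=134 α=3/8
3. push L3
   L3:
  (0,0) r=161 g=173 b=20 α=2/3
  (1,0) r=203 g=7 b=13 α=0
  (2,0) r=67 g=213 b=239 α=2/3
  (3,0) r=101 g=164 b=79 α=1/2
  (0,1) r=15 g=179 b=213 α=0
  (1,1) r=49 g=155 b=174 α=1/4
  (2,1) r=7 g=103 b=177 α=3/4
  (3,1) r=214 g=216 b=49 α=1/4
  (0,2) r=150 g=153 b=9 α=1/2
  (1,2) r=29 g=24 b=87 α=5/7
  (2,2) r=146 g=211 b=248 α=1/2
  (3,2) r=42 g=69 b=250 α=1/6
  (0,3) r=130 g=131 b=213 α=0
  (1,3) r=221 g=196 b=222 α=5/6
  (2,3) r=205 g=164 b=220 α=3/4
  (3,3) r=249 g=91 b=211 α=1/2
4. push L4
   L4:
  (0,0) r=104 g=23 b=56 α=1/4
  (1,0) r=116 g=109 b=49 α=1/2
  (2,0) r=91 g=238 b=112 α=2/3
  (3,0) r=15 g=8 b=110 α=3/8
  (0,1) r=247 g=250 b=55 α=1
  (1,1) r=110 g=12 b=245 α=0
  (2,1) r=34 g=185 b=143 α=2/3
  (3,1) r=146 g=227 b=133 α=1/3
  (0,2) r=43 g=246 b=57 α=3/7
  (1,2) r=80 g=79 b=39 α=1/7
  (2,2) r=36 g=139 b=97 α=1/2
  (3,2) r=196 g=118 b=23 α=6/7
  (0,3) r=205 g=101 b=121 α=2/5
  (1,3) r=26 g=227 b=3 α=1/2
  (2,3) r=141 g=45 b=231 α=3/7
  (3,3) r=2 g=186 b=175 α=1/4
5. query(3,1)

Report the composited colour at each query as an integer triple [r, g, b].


at x=3,y=1 over L1,L2,L3,L4:
+L1 (α=1/3) → [136/3, 10/3, 221/3]
+L2 (α=1/2) → [391/6, 317/3, 779/6]
+L3 (α=1/4) → [819/8, 533/4, 877/8]
+L4 (α=1/3) → [1403/12, 329/2, 1409/12]
= [117, 164, 117]
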